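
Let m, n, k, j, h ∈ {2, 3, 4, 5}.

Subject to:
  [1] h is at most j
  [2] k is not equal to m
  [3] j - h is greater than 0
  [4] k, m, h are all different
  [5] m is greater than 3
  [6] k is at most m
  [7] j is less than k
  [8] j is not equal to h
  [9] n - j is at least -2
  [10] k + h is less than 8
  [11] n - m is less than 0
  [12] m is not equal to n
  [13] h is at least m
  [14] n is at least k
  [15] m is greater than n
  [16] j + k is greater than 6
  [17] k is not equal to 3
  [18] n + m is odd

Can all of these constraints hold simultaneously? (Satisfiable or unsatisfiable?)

Constraints 3, 7, 11, 13, and 14 give h < j, j < k, k ≤ n, n < m, m ≤ h. Chaining: h < j < k ≤ n < m ≤ h, which forces h < h — impossible.

Unsatisfiable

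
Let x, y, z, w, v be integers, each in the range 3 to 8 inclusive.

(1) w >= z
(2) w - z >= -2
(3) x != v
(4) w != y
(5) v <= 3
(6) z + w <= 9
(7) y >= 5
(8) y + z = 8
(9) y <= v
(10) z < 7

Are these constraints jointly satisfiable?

Unsatisfiable

From constraint 7: y ≥ 5. From constraints 5 and 9: y ≤ v and v ≤ 3, so y ≤ 3. But 3 < 5, so no value of y works.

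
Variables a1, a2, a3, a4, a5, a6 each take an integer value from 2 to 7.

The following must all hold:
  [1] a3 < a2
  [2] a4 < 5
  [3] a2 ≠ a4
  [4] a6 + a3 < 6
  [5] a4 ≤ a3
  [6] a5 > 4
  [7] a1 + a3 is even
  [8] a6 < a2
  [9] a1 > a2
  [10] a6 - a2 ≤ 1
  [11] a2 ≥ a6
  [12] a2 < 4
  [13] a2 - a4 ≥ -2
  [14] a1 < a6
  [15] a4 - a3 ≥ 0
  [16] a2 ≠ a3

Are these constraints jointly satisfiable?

Unsatisfiable

Constraints 8, 9, and 14 give a6 < a2, a2 < a1, a1 < a6. Chaining: a6 < a2 < a1 < a6, which forces a6 < a6 — impossible.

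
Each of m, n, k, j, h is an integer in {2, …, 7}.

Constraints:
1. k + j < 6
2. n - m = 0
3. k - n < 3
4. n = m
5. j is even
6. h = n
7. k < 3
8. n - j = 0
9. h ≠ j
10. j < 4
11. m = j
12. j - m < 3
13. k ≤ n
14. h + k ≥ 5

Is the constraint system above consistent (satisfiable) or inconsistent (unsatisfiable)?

From constraints 4, 6, and 11, h = n = m = j, so h = j. But constraint 9 says h ≠ j. Contradiction.

Unsatisfiable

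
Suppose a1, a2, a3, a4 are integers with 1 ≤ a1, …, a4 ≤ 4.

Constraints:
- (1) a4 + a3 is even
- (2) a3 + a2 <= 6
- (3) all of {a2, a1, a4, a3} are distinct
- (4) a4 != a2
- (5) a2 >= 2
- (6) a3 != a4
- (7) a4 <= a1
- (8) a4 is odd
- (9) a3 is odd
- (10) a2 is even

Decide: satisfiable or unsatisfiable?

Take a1 = 4, a2 = 2, a3 = 1, a4 = 3. Then constraint 1: a4 + a3 = 4 is even; constraint 2: a3 + a2 = 3; constraint 3: values 2, 4, 3, 1 are distinct, and every other listed constraint is also met.

Satisfiable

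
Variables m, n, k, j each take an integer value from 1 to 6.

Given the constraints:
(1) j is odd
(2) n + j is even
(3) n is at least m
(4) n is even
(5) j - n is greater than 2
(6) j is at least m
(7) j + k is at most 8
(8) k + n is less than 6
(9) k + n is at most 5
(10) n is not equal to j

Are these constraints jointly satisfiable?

Constraint 4 makes n even and constraint 1 makes j odd, so n + j must be odd. Constraint 2 says n + j is even — contradiction.

Unsatisfiable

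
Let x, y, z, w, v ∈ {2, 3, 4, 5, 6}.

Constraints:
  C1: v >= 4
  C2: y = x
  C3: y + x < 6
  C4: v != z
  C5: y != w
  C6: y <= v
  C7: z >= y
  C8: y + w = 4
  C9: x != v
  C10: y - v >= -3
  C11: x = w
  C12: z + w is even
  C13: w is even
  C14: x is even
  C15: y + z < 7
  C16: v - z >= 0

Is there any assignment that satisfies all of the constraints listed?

Unsatisfiable

From constraints 2 and 11, y = x = w, so y = w. But constraint 5 says y ≠ w. Contradiction.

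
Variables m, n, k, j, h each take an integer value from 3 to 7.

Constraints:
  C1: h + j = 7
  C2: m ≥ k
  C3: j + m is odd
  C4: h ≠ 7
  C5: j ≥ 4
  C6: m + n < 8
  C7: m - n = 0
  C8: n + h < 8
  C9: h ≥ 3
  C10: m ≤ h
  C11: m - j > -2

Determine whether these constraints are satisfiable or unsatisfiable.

Try m = 3, n = 3, k = 3, j = 4, h = 3.
Check constraint 1: h + j = 7; constraint 6: m + n = 6; constraint 7: m - n = 0. The remaining constraints are straightforward to verify.

Satisfiable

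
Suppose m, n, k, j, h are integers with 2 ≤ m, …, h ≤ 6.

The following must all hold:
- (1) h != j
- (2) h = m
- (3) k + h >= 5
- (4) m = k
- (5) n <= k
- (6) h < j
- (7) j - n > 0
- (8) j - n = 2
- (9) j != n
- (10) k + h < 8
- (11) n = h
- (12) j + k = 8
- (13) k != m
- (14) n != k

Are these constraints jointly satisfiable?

From constraints 2, 4, and 11, n = h = m = k, so n = k. But constraint 14 says n ≠ k. Contradiction.

Unsatisfiable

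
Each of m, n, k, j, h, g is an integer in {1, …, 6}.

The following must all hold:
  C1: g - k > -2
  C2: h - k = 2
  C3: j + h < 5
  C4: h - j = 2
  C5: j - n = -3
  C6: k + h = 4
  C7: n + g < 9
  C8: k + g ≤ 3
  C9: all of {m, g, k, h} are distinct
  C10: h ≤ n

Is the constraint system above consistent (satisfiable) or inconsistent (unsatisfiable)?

The assignment m = 6, n = 4, k = 1, j = 1, h = 3, g = 2 works:
  constraint 1 holds since g - k = 1.
  constraint 2 holds since h - k = 2.
  constraint 3 holds since j + h = 4.
The rest check out directly.

Satisfiable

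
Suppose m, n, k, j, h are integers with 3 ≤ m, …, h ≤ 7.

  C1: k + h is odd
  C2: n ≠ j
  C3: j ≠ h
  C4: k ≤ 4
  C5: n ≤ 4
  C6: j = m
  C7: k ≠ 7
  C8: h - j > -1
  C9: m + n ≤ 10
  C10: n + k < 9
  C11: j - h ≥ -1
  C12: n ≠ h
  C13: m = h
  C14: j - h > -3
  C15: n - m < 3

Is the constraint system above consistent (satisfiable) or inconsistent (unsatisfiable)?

Unsatisfiable

From constraints 6 and 13, j = m = h, so j = h. But constraint 3 says j ≠ h. Contradiction.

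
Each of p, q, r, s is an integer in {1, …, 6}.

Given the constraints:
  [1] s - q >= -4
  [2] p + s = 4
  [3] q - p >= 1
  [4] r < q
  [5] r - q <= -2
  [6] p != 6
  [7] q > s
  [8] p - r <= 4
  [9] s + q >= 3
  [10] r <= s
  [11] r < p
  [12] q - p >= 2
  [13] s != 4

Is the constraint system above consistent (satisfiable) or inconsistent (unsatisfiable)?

The assignment p = 3, q = 5, r = 1, s = 1 works:
  constraint 1 holds since s - q = -4.
  constraint 2 holds since p + s = 4.
  constraint 3 holds since q - p = 2.
The rest check out directly.

Satisfiable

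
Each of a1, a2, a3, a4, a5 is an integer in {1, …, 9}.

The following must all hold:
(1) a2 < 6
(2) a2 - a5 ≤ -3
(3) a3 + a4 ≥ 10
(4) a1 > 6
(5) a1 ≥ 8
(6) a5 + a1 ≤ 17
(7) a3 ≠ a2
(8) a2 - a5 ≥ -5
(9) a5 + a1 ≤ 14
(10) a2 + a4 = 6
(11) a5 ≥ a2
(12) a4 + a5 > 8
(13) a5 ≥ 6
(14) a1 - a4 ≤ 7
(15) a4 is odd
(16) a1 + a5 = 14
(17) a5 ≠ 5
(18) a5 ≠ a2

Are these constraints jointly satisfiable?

Satisfiable

One satisfying assignment is a1 = 8, a2 = 3, a3 = 9, a4 = 3, a5 = 6.
For the less obvious constraints — constraint 2: a2 - a5 = -3; constraint 3: a3 + a4 = 12; constraint 6: a5 + a1 = 14 — and the others hold by inspection.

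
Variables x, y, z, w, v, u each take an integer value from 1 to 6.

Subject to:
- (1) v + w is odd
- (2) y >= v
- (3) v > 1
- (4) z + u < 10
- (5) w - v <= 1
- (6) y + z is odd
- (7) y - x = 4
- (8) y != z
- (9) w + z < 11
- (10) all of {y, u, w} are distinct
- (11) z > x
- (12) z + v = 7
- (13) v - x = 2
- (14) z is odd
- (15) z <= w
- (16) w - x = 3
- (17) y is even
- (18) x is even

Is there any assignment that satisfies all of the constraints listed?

One satisfying assignment is x = 2, y = 6, z = 3, w = 5, v = 4, u = 4.
For the less obvious constraints — constraint 4: z + u = 7; constraint 5: w - v = 1; constraint 7: y - x = 4 — and the others hold by inspection.

Satisfiable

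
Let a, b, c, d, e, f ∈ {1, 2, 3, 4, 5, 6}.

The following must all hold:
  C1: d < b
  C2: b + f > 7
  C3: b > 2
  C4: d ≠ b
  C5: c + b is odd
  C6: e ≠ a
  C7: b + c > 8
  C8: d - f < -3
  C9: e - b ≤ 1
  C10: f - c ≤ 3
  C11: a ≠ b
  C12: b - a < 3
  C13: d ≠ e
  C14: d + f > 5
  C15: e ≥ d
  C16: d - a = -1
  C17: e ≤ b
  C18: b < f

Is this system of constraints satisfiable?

Try a = 2, b = 4, c = 5, d = 1, e = 4, f = 6.
Check constraint 2: b + f = 10; constraint 7: b + c = 9; constraint 8: d - f = -5. The remaining constraints are straightforward to verify.

Satisfiable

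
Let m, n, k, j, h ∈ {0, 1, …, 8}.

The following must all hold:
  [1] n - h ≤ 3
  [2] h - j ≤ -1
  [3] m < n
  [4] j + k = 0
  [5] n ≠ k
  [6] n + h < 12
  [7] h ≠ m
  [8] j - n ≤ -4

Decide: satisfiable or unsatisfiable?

Unsatisfiable

Constraints 1, 2, and 8 give n − j ≥ 4, j − h ≥ 1, h − n ≥ -3.
Adding all 3 inequalities: the left sides telescope to 0, and the right sides sum to 4 + 1 + (-3) = 2. So 0 ≥ 2, which is false.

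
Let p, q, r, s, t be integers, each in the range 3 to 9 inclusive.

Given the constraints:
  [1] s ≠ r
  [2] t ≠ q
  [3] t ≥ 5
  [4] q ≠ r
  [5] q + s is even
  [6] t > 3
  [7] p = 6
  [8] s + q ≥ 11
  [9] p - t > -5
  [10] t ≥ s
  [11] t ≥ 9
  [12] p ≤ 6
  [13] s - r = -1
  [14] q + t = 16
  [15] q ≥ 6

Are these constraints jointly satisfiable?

Satisfiable

The assignment p = 6, q = 7, r = 8, s = 7, t = 9 works:
  constraint 8 holds since s + q = 14.
  constraint 9 holds since p - t = -3.
The rest check out directly.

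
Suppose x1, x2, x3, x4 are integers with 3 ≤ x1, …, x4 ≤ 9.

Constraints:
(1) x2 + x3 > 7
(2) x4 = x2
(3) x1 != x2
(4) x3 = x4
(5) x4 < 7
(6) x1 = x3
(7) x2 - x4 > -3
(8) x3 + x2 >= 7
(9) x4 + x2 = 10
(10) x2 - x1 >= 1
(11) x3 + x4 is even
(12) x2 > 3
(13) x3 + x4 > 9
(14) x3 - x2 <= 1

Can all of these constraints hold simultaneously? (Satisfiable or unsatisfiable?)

Unsatisfiable

From constraints 2, 4, and 6, x1 = x3 = x4 = x2, so x1 = x2. But constraint 3 says x1 ≠ x2. Contradiction.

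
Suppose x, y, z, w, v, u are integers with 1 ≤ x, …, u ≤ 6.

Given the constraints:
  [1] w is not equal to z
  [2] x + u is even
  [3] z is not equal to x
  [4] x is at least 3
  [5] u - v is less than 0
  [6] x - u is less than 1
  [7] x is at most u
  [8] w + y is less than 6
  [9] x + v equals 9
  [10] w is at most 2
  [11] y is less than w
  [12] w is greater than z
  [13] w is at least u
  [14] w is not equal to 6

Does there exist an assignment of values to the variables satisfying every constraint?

Unsatisfiable

From constraints 4 and 7: u ≥ x and x ≥ 3, so u ≥ 3. From constraints 10 and 13: u ≤ w and w ≤ 2, so u ≤ 2. But 2 < 3, so no value of u works.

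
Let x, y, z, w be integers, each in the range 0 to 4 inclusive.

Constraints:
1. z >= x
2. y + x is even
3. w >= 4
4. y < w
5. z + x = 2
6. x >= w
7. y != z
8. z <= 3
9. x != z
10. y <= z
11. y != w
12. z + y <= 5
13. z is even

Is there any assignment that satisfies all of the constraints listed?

From constraints 3 and 6: x ≥ w and w ≥ 4, so x ≥ 4. From constraints 1 and 8: x ≤ z and z ≤ 3, so x ≤ 3. But 3 < 4, so no value of x works.

Unsatisfiable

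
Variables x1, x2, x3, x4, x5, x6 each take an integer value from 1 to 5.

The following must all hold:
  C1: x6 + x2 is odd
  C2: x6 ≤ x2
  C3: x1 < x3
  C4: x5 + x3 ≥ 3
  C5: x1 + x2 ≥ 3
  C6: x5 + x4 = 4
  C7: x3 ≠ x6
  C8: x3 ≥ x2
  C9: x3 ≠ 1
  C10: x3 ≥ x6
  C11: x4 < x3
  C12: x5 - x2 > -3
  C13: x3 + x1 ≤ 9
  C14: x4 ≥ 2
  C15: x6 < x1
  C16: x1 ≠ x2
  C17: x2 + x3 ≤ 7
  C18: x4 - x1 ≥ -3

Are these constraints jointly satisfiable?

Setting (x1, x2, x3, x4, x5, x6) = (3, 2, 5, 3, 1, 1) satisfies everything: constraint 4: x5 + x3 = 6; constraint 5: x1 + x2 = 5, and the others follow.

Satisfiable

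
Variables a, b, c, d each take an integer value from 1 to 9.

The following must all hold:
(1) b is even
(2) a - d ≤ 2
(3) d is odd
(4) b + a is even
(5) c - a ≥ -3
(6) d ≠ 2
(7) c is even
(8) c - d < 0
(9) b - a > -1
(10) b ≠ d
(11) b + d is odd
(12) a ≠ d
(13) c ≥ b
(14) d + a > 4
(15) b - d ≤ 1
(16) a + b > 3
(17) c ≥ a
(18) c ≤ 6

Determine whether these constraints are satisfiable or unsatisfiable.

Satisfiable

Try a = 2, b = 2, c = 2, d = 3.
Check constraint 2: a - d = -1; constraint 5: c - a = 0; constraint 8: c - d = -1. The remaining constraints are straightforward to verify.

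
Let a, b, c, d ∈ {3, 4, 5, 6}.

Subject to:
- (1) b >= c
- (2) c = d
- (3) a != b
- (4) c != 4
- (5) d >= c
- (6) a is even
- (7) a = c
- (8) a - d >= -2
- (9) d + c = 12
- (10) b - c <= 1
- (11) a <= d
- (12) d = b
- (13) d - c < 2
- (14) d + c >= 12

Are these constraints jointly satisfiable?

From constraints 2, 7, and 12, a = c = d = b, so a = b. But constraint 3 says a ≠ b. Contradiction.

Unsatisfiable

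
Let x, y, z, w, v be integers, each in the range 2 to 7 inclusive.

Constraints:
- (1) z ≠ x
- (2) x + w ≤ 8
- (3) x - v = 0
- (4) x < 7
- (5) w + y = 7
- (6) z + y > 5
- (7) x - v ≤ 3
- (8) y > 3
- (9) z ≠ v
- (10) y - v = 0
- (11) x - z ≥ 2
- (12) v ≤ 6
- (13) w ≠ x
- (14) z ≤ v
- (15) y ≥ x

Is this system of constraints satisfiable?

Satisfiable

One satisfying assignment is x = 5, y = 5, z = 3, w = 2, v = 5.
For the less obvious constraints — constraint 2: x + w = 7; constraint 3: x - v = 0 — and the others hold by inspection.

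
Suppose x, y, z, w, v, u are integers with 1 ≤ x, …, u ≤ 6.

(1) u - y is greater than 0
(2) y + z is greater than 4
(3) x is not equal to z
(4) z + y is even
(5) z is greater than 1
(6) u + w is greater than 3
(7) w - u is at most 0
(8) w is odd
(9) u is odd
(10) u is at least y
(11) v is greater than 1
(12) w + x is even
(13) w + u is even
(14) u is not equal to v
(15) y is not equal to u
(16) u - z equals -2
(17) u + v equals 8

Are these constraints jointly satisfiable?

Satisfiable

Take x = 1, y = 1, z = 5, w = 3, v = 5, u = 3. Then constraint 1: u - y = 2; constraint 2: y + z = 6, and every other listed constraint is also met.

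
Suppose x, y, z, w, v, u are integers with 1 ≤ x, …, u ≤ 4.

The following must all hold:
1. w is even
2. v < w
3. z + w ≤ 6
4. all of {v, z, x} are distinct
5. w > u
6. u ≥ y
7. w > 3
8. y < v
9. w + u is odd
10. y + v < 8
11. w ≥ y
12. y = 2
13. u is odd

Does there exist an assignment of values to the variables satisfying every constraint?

One satisfying assignment is x = 4, y = 2, z = 2, w = 4, v = 3, u = 3.
For the less obvious constraints — constraint 3: z + w = 6; constraint 10: y + v = 5 — and the others hold by inspection.

Satisfiable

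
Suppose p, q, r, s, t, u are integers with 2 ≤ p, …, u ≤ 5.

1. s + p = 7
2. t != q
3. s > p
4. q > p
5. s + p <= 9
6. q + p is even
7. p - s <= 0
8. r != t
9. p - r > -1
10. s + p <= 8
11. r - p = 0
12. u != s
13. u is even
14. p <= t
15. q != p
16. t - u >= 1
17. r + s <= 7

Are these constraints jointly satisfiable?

Satisfiable

Take p = 2, q = 4, r = 2, s = 5, t = 5, u = 4. Then constraint 1: s + p = 7; constraint 5: s + p = 7, and every other listed constraint is also met.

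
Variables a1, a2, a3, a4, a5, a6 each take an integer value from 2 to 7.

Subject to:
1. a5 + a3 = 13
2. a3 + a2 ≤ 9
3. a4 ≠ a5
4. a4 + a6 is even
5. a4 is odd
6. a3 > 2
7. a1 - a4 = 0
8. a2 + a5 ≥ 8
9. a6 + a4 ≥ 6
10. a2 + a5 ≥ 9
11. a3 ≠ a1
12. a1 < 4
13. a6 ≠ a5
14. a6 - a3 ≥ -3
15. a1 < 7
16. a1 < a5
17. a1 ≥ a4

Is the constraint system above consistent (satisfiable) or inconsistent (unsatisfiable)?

Satisfiable

The assignment a1 = 3, a2 = 2, a3 = 6, a4 = 3, a5 = 7, a6 = 3 works:
  constraint 1 holds since a5 + a3 = 13.
  constraint 2 holds since a3 + a2 = 8.
  constraint 7 holds since a1 - a4 = 0.
The rest check out directly.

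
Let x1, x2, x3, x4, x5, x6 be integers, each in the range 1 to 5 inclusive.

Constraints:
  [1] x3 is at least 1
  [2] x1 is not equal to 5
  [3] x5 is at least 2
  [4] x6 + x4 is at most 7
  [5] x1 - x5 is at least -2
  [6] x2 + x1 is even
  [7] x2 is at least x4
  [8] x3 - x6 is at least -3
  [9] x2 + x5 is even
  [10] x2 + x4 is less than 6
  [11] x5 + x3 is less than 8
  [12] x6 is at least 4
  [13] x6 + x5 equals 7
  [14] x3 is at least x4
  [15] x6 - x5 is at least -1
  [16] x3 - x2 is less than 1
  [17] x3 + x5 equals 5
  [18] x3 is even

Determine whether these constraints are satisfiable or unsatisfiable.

Satisfiable

Take x1 = 3, x2 = 3, x3 = 2, x4 = 1, x5 = 3, x6 = 4. Then constraint 4: x6 + x4 = 5; constraint 5: x1 - x5 = 0, and every other listed constraint is also met.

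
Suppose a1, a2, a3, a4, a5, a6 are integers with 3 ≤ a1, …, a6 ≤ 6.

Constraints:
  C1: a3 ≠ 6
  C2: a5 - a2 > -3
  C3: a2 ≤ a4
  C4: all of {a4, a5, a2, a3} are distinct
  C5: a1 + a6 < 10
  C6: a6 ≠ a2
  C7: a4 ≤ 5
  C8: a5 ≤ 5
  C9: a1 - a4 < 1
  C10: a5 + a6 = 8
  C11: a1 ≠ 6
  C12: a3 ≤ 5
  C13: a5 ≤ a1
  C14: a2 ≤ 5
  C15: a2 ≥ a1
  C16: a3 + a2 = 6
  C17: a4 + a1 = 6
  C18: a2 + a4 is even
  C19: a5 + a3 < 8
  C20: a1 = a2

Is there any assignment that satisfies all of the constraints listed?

Unsatisfiable

Constraints 7, 8, 12, and 14 confine each of a4, a5, a2, a3 to the 3 values {3, …, 5} (the domain already gives each ≥ 3).
Constraint 4 requires all 4 of them to be distinct, but only 3 values are available — impossible by the pigeonhole principle.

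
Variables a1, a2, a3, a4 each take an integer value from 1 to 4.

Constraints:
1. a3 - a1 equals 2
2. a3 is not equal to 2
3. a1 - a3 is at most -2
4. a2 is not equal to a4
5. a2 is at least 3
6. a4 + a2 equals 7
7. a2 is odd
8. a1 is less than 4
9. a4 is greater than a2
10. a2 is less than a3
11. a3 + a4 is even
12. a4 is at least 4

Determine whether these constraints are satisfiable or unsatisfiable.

Satisfiable

Take a1 = 2, a2 = 3, a3 = 4, a4 = 4. Then constraint 1: a3 - a1 = 2; constraint 3: a1 - a3 = -2; constraint 6: a4 + a2 = 7, and every other listed constraint is also met.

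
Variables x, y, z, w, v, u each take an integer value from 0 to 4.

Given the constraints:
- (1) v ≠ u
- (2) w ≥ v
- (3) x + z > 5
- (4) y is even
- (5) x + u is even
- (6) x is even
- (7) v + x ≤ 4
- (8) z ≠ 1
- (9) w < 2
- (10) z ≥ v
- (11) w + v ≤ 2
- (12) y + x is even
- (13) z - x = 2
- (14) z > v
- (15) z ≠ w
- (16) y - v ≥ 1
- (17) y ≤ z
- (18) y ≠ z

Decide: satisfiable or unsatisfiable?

The assignment x = 2, y = 2, z = 4, w = 1, v = 1, u = 2 works:
  constraint 3 holds since x + z = 6.
  constraint 7 holds since v + x = 3.
The rest check out directly.

Satisfiable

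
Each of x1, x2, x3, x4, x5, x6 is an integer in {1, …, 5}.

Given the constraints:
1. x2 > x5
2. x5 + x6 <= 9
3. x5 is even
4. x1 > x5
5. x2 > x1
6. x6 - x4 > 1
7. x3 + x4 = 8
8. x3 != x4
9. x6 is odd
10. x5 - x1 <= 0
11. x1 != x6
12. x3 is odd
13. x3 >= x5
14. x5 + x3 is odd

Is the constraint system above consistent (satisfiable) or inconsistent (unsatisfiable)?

Satisfiable

Take x1 = 4, x2 = 5, x3 = 5, x4 = 3, x5 = 2, x6 = 5. Then constraint 2: x5 + x6 = 7; constraint 6: x6 - x4 = 2; constraint 7: x3 + x4 = 8, and every other listed constraint is also met.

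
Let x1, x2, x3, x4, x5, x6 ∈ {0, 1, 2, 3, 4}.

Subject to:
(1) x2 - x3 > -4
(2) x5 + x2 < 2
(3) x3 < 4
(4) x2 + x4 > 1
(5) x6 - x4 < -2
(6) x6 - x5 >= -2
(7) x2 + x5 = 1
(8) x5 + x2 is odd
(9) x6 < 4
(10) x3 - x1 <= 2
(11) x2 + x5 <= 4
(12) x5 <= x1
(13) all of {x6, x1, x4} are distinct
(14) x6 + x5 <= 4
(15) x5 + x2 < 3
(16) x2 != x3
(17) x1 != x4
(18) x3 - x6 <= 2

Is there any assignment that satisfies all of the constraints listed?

Take x1 = 1, x2 = 0, x3 = 2, x4 = 4, x5 = 1, x6 = 0. Then constraint 1: x2 - x3 = -2; constraint 2: x5 + x2 = 1; constraint 4: x2 + x4 = 4, and every other listed constraint is also met.

Satisfiable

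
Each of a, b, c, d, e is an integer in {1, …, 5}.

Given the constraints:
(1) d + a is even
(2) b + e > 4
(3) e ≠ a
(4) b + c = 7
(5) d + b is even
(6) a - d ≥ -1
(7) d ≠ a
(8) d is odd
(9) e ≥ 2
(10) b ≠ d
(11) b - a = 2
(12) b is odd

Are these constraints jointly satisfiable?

The assignment a = 3, b = 5, c = 2, d = 1, e = 2 works:
  constraint 2 holds since b + e = 7.
  constraint 4 holds since b + c = 7.
The rest check out directly.

Satisfiable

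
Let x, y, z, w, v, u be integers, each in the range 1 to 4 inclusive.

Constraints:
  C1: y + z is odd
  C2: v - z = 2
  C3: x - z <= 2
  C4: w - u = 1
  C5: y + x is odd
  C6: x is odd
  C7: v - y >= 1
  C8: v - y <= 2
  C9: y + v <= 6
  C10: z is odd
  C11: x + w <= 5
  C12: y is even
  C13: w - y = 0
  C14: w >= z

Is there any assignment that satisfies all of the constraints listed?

Setting (x, y, z, w, v, u) = (1, 2, 1, 2, 3, 1) satisfies everything: constraint 2: v - z = 2; constraint 3: x - z = 0, and the others follow.

Satisfiable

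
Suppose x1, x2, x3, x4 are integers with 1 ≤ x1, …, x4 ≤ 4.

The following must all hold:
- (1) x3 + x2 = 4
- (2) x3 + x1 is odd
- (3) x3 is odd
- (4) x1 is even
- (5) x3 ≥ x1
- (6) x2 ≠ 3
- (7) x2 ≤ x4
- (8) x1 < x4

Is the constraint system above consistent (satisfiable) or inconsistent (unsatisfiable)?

One satisfying assignment is x1 = 2, x2 = 1, x3 = 3, x4 = 4.
For the less obvious constraints — constraint 1: x3 + x2 = 4; constraint 2: x3 + x1 = 5 is odd — and the others hold by inspection.

Satisfiable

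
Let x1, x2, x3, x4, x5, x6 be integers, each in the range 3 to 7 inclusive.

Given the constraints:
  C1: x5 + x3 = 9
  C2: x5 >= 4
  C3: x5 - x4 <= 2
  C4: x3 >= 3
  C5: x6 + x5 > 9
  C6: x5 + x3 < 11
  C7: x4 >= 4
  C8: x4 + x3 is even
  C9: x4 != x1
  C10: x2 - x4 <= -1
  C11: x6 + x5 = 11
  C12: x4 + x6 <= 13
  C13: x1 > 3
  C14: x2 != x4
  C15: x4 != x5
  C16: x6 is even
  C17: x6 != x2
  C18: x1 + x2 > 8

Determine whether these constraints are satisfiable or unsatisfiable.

Satisfiable

The assignment x1 = 5, x2 = 4, x3 = 4, x4 = 6, x5 = 5, x6 = 6 works:
  constraint 1 holds since x5 + x3 = 9.
  constraint 3 holds since x5 - x4 = -1.
The rest check out directly.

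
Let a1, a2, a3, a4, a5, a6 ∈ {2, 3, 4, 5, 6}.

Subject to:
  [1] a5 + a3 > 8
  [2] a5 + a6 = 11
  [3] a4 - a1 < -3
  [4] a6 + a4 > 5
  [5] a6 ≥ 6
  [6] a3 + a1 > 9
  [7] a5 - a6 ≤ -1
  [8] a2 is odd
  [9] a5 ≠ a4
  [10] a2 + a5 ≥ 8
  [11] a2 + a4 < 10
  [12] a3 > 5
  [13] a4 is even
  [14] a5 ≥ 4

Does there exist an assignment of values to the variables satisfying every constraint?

Satisfiable

Try a1 = 6, a2 = 5, a3 = 6, a4 = 2, a5 = 5, a6 = 6.
Check constraint 1: a5 + a3 = 11; constraint 2: a5 + a6 = 11; constraint 3: a4 - a1 = -4. The remaining constraints are straightforward to verify.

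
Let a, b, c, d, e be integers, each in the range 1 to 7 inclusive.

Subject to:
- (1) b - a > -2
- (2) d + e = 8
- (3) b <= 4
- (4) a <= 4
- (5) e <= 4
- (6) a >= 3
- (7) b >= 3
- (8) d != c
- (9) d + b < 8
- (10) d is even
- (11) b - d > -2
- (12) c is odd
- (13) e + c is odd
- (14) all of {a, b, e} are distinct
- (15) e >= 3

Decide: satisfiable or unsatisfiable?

Unsatisfiable

Constraints 3, 4, 5, 6, 7, and 15 confine each of a, b, e to the 2 values {3, 4}.
Constraint 14 requires all 3 of them to be distinct, but only 2 values are available — impossible by the pigeonhole principle.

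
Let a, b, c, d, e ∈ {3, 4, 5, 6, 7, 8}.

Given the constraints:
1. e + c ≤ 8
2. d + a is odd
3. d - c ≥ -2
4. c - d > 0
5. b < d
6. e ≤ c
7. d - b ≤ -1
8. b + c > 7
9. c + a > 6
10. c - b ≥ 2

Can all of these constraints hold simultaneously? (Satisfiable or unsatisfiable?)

Constraints 3, 7, and 10 give c − b ≥ 2, b − d ≥ 1, d − c ≥ -2.
Adding all 3 inequalities: the left sides telescope to 0, and the right sides sum to 2 + 1 + (-2) = 1. So 0 ≥ 1, which is false.

Unsatisfiable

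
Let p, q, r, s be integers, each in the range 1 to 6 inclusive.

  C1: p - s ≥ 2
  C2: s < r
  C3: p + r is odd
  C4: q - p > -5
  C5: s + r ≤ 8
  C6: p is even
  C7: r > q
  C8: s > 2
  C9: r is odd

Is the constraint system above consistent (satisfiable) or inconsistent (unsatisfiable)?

One satisfying assignment is p = 6, q = 2, r = 5, s = 3.
For the less obvious constraints — constraint 1: p - s = 3; constraint 4: q - p = -4; constraint 5: s + r = 8 — and the others hold by inspection.

Satisfiable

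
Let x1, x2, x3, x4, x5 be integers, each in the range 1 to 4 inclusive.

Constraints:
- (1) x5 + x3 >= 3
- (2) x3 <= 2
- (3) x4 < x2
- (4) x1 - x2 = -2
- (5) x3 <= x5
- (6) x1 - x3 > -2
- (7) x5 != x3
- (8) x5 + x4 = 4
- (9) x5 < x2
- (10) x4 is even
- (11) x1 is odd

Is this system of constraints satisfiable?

Satisfiable

The assignment x1 = 1, x2 = 3, x3 = 1, x4 = 2, x5 = 2 works:
  constraint 1 holds since x5 + x3 = 3.
  constraint 4 holds since x1 - x2 = -2.
The rest check out directly.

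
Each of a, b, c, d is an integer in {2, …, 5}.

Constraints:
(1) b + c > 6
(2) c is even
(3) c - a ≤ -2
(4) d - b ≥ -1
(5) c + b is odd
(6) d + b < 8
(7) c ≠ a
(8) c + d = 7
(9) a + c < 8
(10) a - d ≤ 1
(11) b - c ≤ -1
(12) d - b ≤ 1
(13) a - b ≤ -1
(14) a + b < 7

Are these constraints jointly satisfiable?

Unsatisfiable

Constraints 3, 10, 11, and 12 give a − c ≥ 2, c − b ≥ 1, b − d ≥ -1, d − a ≥ -1.
Adding all 4 inequalities: the left sides telescope to 0, and the right sides sum to 2 + 1 + (-1) + (-1) = 1. So 0 ≥ 1, which is false.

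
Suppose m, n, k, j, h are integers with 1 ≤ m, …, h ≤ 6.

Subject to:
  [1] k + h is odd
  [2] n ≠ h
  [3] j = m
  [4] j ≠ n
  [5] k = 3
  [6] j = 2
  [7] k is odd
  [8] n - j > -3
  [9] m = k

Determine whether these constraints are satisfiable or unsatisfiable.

Unsatisfiable

Constraint 6 fixes j = 2 and constraint 5 fixes k = 3. Constraints 3 and 9 give j = m = k, so j = k. But 2 ≠ 3 — contradiction.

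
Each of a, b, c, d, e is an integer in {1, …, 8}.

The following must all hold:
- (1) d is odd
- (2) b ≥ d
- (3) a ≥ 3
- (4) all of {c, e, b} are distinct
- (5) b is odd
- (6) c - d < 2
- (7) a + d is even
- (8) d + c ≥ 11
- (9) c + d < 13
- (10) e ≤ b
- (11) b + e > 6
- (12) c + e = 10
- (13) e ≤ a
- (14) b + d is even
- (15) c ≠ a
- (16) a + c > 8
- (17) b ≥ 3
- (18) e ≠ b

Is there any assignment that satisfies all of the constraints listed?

One satisfying assignment is a = 5, b = 5, c = 6, d = 5, e = 4.
For the less obvious constraints — constraint 6: c - d = 1; constraint 8: d + c = 11 — and the others hold by inspection.

Satisfiable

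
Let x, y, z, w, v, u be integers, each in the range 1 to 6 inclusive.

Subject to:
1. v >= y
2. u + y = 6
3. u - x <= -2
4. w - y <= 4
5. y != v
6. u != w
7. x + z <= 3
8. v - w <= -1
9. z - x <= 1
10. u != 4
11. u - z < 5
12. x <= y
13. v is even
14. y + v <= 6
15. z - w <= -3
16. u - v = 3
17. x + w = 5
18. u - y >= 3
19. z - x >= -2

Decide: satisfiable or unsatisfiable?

Constraints 3, 4, 15, 18, and 19 give u − y ≥ 3, y − w ≥ -4, w − z ≥ 3, z − x ≥ -2, x − u ≥ 2.
Adding all 5 inequalities: the left sides telescope to 0, and the right sides sum to 3 + (-4) + 3 + (-2) + 2 = 2. So 0 ≥ 2, which is false.

Unsatisfiable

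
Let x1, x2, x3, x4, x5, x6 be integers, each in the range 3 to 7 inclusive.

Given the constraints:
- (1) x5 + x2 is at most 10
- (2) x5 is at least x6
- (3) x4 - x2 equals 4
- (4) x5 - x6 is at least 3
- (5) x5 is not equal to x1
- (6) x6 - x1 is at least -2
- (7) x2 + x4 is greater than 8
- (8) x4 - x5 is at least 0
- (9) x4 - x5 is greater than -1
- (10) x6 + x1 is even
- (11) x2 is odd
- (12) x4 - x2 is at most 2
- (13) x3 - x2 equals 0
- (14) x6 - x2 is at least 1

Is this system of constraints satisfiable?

Unsatisfiable

Constraints 4, 8, 12, and 14 give x2 − x4 ≥ -2, x4 − x5 ≥ 0, x5 − x6 ≥ 3, x6 − x2 ≥ 1.
Adding all 4 inequalities: the left sides telescope to 0, and the right sides sum to (-2) + 0 + 3 + 1 = 2. So 0 ≥ 2, which is false.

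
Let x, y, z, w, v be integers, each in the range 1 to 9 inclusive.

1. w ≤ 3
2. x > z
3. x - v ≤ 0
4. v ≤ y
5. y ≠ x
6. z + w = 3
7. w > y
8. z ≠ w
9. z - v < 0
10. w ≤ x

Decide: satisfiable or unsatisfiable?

Unsatisfiable

Constraints 3, 4, 7, and 10 give w ≤ x, x ≤ v, v ≤ y, y < w. Chaining: w ≤ x ≤ v ≤ y < w, which forces w < w — impossible.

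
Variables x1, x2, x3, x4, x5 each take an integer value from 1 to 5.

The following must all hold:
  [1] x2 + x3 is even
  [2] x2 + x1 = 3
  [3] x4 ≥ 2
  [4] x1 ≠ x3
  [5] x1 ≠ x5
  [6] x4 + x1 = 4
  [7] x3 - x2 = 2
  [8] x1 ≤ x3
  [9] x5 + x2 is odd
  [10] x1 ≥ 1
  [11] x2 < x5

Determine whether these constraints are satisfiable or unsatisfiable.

The assignment x1 = 2, x2 = 1, x3 = 3, x4 = 2, x5 = 4 works:
  constraint 2 holds since x2 + x1 = 3.
  constraint 6 holds since x4 + x1 = 4.
  constraint 7 holds since x3 - x2 = 2.
The rest check out directly.

Satisfiable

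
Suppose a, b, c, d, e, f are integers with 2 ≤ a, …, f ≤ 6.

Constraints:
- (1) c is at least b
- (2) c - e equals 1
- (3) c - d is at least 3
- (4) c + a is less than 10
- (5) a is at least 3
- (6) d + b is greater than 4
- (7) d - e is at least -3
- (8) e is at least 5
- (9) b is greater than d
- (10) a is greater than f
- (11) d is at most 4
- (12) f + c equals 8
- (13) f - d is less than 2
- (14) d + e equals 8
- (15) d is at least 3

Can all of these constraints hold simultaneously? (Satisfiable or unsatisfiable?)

One satisfying assignment is a = 3, b = 4, c = 6, d = 3, e = 5, f = 2.
For the less obvious constraints — constraint 2: c - e = 1; constraint 3: c - d = 3 — and the others hold by inspection.

Satisfiable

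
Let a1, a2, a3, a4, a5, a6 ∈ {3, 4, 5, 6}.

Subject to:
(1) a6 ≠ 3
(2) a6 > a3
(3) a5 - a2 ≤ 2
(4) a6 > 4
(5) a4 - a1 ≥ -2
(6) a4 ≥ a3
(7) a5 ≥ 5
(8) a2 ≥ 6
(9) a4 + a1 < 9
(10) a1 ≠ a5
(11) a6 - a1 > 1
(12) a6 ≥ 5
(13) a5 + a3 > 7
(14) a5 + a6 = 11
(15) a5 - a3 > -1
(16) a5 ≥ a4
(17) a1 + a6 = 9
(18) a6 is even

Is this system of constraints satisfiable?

Setting (a1, a2, a3, a4, a5, a6) = (3, 6, 3, 3, 5, 6) satisfies everything: constraint 3: a5 - a2 = -1; constraint 5: a4 - a1 = 0; constraint 9: a4 + a1 = 6, and the others follow.

Satisfiable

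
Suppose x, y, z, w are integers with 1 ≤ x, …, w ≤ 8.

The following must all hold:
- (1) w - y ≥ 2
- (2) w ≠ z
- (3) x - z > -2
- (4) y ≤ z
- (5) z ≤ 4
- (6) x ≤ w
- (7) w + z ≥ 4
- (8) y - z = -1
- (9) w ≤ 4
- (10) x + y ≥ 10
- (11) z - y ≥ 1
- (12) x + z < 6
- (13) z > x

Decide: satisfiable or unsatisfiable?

Unsatisfiable

From constraints 6 and 9: x ≤ w ≤ 4. From constraints 4 and 5: y ≤ z ≤ 4. Hence x + y ≤ 8. But constraint 10 requires x + y ≥ 10, and 10 > 8. Contradiction.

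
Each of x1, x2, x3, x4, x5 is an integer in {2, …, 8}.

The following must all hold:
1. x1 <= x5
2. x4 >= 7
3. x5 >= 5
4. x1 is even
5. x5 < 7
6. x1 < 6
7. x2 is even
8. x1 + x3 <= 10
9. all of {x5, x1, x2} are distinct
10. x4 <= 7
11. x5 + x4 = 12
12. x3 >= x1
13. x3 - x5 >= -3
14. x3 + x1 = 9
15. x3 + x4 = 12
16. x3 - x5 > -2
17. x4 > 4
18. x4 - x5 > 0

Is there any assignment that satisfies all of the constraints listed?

Setting (x1, x2, x3, x4, x5) = (4, 8, 5, 7, 5) satisfies everything: constraint 8: x1 + x3 = 9; constraint 11: x5 + x4 = 12, and the others follow.

Satisfiable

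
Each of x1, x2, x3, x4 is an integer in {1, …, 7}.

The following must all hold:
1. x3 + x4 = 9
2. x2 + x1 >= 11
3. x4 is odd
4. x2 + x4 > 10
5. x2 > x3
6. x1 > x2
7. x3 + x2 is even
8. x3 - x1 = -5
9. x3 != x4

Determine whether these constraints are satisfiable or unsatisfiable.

Satisfiable

Take x1 = 7, x2 = 4, x3 = 2, x4 = 7. Then constraint 1: x3 + x4 = 9; constraint 2: x2 + x1 = 11; constraint 4: x2 + x4 = 11, and every other listed constraint is also met.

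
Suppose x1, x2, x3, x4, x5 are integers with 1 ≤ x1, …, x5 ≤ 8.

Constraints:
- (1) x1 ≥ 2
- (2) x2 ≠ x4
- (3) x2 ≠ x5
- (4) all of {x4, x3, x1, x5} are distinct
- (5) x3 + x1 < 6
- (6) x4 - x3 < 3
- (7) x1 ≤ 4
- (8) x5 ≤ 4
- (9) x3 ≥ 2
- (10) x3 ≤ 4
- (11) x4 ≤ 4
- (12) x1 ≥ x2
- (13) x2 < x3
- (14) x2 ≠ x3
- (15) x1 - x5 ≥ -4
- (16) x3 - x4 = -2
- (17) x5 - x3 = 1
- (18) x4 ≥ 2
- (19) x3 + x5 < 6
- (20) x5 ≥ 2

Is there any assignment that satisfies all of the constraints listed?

Constraints 1, 7, 8, 9, 10, 11, 18, and 20 confine each of x4, x3, x1, x5 to the 3 values {2, …, 4}.
Constraint 4 requires all 4 of them to be distinct, but only 3 values are available — impossible by the pigeonhole principle.

Unsatisfiable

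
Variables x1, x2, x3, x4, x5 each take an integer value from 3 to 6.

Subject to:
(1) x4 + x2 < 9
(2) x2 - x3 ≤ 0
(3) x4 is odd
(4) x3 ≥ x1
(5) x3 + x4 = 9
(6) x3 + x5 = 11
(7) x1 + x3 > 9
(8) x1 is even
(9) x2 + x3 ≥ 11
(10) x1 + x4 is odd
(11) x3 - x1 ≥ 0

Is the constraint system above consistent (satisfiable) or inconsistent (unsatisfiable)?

Setting (x1, x2, x3, x4, x5) = (6, 5, 6, 3, 5) satisfies everything: constraint 1: x4 + x2 = 8; constraint 2: x2 - x3 = -1, and the others follow.

Satisfiable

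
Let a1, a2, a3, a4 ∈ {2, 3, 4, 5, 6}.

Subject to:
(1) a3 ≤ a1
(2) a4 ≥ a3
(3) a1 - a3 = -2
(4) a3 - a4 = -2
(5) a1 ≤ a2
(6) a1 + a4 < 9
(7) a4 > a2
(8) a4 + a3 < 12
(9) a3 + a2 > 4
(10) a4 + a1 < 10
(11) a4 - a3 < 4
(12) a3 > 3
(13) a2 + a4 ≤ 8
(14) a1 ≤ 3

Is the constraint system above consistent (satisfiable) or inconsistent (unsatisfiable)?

From constraint 12: a3 ≥ 4. From constraints 1 and 14: a3 ≤ a1 and a1 ≤ 3, so a3 ≤ 3. But 3 < 4, so no value of a3 works.

Unsatisfiable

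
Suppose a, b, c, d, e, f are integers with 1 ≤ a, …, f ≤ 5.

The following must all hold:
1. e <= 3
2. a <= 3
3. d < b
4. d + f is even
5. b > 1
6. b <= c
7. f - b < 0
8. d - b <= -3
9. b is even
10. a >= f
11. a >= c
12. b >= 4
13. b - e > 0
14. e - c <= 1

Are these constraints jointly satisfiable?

Unsatisfiable

From constraints 6 and 12: c ≥ b and b ≥ 4, so c ≥ 4. From constraints 2 and 11: c ≤ a and a ≤ 3, so c ≤ 3. But 3 < 4, so no value of c works.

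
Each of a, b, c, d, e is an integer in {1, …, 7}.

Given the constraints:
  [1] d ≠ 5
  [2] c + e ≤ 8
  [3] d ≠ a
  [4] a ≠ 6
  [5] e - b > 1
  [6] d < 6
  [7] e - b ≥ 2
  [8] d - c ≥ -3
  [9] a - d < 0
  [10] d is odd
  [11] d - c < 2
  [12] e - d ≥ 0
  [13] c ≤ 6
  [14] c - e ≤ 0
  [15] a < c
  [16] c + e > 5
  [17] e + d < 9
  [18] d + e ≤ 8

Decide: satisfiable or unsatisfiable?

The assignment a = 2, b = 2, c = 3, d = 3, e = 5 works:
  constraint 2 holds since c + e = 8.
  constraint 5 holds since e - b = 3.
The rest check out directly.

Satisfiable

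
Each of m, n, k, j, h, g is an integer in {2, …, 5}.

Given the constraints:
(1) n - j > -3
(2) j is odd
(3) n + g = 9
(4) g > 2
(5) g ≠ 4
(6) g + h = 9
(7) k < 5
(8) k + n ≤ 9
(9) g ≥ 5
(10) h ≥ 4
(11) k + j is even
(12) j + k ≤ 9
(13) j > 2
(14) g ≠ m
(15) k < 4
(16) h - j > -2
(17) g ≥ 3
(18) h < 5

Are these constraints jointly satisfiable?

The assignment m = 4, n = 4, k = 3, j = 5, h = 4, g = 5 works:
  constraint 1 holds since n - j = -1.
  constraint 3 holds since n + g = 9.
  constraint 6 holds since g + h = 9.
The rest check out directly.

Satisfiable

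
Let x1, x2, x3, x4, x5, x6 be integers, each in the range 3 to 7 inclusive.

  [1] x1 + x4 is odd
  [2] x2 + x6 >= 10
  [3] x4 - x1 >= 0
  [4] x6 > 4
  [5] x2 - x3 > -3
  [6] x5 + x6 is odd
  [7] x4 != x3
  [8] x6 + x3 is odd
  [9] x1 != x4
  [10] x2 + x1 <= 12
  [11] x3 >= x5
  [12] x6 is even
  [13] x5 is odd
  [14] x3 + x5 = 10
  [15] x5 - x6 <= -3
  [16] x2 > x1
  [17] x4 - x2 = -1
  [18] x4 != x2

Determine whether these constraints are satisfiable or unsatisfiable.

Satisfiable

Try x1 = 3, x2 = 7, x3 = 7, x4 = 6, x5 = 3, x6 = 6.
Check constraint 2: x2 + x6 = 13; constraint 3: x4 - x1 = 3. The remaining constraints are straightforward to verify.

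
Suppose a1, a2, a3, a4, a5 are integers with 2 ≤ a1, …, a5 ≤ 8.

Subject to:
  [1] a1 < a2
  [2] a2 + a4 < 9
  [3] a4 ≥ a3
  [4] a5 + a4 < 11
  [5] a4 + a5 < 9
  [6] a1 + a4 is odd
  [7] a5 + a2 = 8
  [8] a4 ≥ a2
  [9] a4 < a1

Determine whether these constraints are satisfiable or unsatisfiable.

Unsatisfiable

Constraints 1, 8, and 9 give a2 ≤ a4, a4 < a1, a1 < a2. Chaining: a2 ≤ a4 < a1 < a2, which forces a2 < a2 — impossible.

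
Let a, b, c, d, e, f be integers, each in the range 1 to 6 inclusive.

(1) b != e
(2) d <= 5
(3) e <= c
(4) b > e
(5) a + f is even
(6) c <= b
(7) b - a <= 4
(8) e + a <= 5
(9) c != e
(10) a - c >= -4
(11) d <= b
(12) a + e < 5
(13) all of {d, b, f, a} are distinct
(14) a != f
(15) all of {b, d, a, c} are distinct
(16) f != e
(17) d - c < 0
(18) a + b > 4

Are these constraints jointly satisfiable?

Setting (a, b, c, d, e, f) = (2, 5, 4, 1, 2, 6) satisfies everything: constraint 7: b - a = 3; constraint 8: e + a = 4; constraint 10: a - c = -2, and the others follow.

Satisfiable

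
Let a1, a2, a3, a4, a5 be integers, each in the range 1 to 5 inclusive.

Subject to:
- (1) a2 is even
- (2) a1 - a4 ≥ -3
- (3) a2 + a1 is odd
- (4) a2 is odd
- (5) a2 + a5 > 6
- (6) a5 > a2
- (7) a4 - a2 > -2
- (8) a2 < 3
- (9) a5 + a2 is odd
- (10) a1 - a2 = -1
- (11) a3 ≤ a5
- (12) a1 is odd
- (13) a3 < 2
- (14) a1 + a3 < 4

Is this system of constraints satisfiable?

Constraint 4 makes a2 odd and constraint 12 makes a1 odd, so a2 + a1 must be even. Constraint 3 says a2 + a1 is odd — contradiction.

Unsatisfiable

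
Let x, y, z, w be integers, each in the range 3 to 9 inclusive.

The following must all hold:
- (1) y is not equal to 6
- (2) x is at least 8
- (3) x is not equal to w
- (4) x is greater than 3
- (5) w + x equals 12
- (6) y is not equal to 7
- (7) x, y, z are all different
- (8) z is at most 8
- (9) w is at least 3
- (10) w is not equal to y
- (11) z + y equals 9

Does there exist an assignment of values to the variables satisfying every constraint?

Take x = 9, y = 5, z = 4, w = 3. Then constraint 5: w + x = 12; constraint 11: z + y = 9, and every other listed constraint is also met.

Satisfiable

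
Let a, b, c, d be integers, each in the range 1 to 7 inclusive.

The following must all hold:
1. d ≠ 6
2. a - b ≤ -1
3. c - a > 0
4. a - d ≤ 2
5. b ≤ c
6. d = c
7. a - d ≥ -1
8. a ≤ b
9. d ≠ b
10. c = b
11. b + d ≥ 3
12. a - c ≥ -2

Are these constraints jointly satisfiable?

From constraints 6 and 10, d = c = b, so d = b. But constraint 9 says d ≠ b. Contradiction.

Unsatisfiable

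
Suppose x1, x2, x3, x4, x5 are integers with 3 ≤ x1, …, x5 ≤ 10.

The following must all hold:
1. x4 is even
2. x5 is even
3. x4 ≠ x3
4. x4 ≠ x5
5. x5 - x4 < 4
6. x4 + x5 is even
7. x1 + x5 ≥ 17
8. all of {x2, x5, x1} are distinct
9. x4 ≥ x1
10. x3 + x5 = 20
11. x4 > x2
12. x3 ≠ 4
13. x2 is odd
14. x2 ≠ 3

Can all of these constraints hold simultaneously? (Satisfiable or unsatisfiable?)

Satisfiable

Try x1 = 8, x2 = 7, x3 = 10, x4 = 8, x5 = 10.
Check constraint 5: x5 - x4 = 2; constraint 7: x1 + x5 = 18; constraint 10: x3 + x5 = 20. The remaining constraints are straightforward to verify.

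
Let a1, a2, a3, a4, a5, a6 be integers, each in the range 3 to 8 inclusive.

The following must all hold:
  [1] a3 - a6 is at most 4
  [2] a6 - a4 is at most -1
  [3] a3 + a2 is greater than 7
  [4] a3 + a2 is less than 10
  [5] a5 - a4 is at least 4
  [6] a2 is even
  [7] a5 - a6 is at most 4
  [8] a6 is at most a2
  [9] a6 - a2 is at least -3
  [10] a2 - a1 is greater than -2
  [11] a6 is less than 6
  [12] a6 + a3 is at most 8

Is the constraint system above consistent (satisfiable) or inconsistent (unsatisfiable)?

Unsatisfiable

Constraints 2, 5, and 7 give a6 − a5 ≥ -4, a5 − a4 ≥ 4, a4 − a6 ≥ 1.
Adding all 3 inequalities: the left sides telescope to 0, and the right sides sum to (-4) + 4 + 1 = 1. So 0 ≥ 1, which is false.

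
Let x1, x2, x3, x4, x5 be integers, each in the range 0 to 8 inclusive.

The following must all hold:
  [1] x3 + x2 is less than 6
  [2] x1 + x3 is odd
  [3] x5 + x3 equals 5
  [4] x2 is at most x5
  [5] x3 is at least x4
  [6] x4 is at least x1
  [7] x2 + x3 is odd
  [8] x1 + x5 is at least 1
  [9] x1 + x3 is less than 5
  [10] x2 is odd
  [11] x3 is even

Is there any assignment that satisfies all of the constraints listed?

Take x1 = 1, x2 = 3, x3 = 2, x4 = 1, x5 = 3. Then constraint 1: x3 + x2 = 5; constraint 3: x5 + x3 = 5; constraint 8: x1 + x5 = 4, and every other listed constraint is also met.

Satisfiable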